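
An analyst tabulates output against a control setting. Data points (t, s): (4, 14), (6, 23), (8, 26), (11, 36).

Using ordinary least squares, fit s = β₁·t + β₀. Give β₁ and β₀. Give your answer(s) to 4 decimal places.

β₁ = 3.0000, β₀ = 3.0000

Sums needed: Σt·t = 237, Σt = 29, Σ1 = 4.
Moment sums: Σt·s = 798, Σs = 99.
So XᵀX·[β₁, β₀]ᵀ = Xᵀs: [[237, 29]; [29, 4]]·[β₁, β₀]ᵀ = [798, 99]ᵀ.
Δ = 237·4 − 29² = 107.
β₁ = (798·4 − 29·99)/107 = 3; β₀ = (237·99 − 29·798)/107 = 3.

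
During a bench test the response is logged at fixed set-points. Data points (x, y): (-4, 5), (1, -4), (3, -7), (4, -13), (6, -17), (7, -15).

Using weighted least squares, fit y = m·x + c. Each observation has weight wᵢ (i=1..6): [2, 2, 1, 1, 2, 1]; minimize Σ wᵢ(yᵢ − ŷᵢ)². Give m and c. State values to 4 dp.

Sums needed: Σwᵢ·x·x = 180, Σwᵢ·x = 20, Σwᵢ·1 = 9.
Moment sums: Σwᵢ·x·y = -430, Σwᵢ·y = -67.
Normal equations: [[180, 20]; [20, 9]]·[m, c]ᵀ = [-430, -67]ᵀ.
Eliminating c: 9·(row 1) − 20·(row 2) gives 1220·m = 9·(-430) − 20·(-67) = -2530, so m = -253/122.
Then c = ((-67) − 20·(-253/122))/9 = -173/61.

m = -2.0738, c = -2.8361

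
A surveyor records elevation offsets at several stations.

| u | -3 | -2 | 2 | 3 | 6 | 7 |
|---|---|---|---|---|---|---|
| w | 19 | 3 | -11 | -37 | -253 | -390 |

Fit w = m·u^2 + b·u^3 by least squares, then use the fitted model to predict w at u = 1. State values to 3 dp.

Entries of AᵀA: Σu^2·u^2 = 3891, Σu^2·u^3 = 24583, Σu^3·u^3 = 165891.
Right-hand side: Σu^2·w = -28412, Σu^3·w = -190042.
So AᵀA·[m, b]ᵀ = Aᵀw: [[3891, 24583]; [24583, 165891]]·[m, b]ᵀ = [-28412, -190042]ᵀ.
Δ = 3891·165891 − 24583² = 41157992.
m = ((-28412)·165891 − 24583·(-190042))/41157992 = -20746303/20578996; b = (3891·(-190042) − 24583·(-28412))/41157992 = -20500613/20578996.
At u = 1: ŵ = (-20746303/20578996)·(1) + (-20500613/20578996)·(1) = -10311729/5144749.

ŵ = -2.004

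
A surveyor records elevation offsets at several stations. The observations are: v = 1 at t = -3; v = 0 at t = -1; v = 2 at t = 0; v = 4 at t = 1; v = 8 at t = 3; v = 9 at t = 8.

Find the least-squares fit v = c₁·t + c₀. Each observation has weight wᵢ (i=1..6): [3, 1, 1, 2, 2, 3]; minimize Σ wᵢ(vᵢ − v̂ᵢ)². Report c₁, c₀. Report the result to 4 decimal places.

c₁ = 0.8030, c₀ = 3.1945

Forming XᵀWX = [[240, 22]; [22, 12]] and XᵀWv = [263, 56]ᵀ gives XᵀWX·[c₁, c₀]ᵀ = XᵀWv.
det = 240·12 − 22² = 2396.
c₁ = (263·12 − 22·56)/2396 = 481/599; c₀ = (240·56 − 22·263)/2396 = 3827/1198.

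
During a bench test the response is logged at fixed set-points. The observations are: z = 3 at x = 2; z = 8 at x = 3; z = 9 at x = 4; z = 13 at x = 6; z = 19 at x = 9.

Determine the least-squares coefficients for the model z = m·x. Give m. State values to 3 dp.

Sums needed: Σx·x = 146.
Moment sums: Σx·z = 315.
Hence m = 315 / 146 ≈ 2.15753.

m = 2.158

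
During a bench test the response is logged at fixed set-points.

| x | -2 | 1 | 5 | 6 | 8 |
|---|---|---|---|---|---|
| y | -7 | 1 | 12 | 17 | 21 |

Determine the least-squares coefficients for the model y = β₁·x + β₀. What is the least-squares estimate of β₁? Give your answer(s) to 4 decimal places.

The normal system AᵀA·[β₁, β₀]ᵀ = Aᵀy is [[130, 18]; [18, 5]]·[β₁, β₀]ᵀ = [345, 44]ᵀ.
Δ = 130·5 − 18² = 326.
β₁ = (345·5 − 18·44)/326 = 933/326; β₀ = (130·44 − 18·345)/326 = -245/163.

β₁ = 2.8620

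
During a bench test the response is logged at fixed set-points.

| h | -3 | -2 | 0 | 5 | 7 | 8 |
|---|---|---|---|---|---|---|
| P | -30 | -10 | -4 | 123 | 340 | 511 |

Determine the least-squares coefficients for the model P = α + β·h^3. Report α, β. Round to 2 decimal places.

α = -2.93, β = 1.00

With design matrix X, XᵀX = [[6, 945]; [945, 396211]] and XᵀP = [930, 394517]ᵀ.
Eliminating β: 396211·(row 1) − 945·(row 2) gives 1484241·α = 396211·930 − 945·394517 = -4342335, so α = -1447445/494747.
Then β = (394517 − 945·(-1447445/494747))/396211 = 496084/494747.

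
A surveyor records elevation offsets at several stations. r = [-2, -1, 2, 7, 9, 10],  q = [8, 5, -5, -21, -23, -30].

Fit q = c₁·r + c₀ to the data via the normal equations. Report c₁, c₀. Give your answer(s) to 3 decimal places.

c₁ = -3.041, c₀ = 1.670

From the data, Σr·r = 239, Σr = 25, Σ1 = 6.
And Σr·q = -685, Σq = -66.
Normal equations: [[239, 25]; [25, 6]]·[c₁, c₀]ᵀ = [-685, -66]ᵀ.
Δ = 239·6 − 25² = 809.
c₁ = ((-685)·6 − 25·(-66))/809 = -2460/809; c₀ = (239·(-66) − 25·(-685))/809 = 1351/809.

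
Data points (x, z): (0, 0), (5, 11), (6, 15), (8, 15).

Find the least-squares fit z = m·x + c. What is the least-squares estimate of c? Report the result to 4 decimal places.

c = 0.6475

From the data, Σx·x = 125, Σx = 19, Σ1 = 4.
For Mᵀz: Σx·z = 265, Σz = 41.
So MᵀM·[m, c]ᵀ = Mᵀz: [[125, 19]; [19, 4]]·[m, c]ᵀ = [265, 41]ᵀ.
det = 125·4 − 19² = 139.
m = (265·4 − 19·41)/139 = 281/139; c = (125·41 − 19·265)/139 = 90/139.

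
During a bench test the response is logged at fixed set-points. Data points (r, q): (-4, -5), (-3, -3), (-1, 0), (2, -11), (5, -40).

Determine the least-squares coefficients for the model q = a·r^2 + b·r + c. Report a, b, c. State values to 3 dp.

a = -0.948, b = -2.838, c = -1.943

With design matrix A, AᵀA = [[979, 41, 55]; [41, 55, -1]; [55, -1, 5]] and Aᵀq = [-1151, -193, -59]ᵀ.
Inverting the 3×3 Gram matrix, [a, b, c]ᵀ = [-7025/7413, -21038/7413, -686/353]ᵀ.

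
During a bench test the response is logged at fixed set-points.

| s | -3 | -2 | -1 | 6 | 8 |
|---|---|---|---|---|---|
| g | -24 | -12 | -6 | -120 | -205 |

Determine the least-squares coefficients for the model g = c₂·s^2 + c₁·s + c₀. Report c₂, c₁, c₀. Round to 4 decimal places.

Sums needed: Σs^2·s^2 = 5490, Σs^2·s = 692, Σs^2 = 114, Σs·s = 114, Σs = 8, Σ1 = 5.
Moment sums: Σs^2·g = -17710, Σs·g = -2258, Σg = -367.
AᵀA·[c₂, c₁, c₀]ᵀ = Aᵀg becomes [[5490, 692, 114]; [692, 114, 8]; [114, 8, 5]]·[c₂, c₁, c₀]ᵀ = [-17710, -2258, -367]ᵀ.
Inverting the 3×3 Gram matrix, [c₂, c₁, c₀]ᵀ = [-117514/41071, -86327/41071, -197169/41071]ᵀ.

c₂ = -2.8612, c₁ = -2.1019, c₀ = -4.8007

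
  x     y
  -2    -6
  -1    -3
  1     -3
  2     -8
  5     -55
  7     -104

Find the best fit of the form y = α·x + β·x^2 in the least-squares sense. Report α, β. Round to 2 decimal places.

α = -0.63, β = -2.04

Compute the Gram sums: Σx·x = 84, Σx·x^2 = 468, Σx^2·x^2 = 3060.
Moment sums: Σx·y = -1007, Σx^2·y = -6533.
So MᵀM·[α, β]ᵀ = Mᵀy: [[84, 468]; [468, 3060]]·[α, β]ᵀ = [-1007, -6533]ᵀ.
Δ = 84·3060 − 468² = 38016.
α = ((-1007)·3060 − 468·(-6533))/38016 = -111/176; β = (84·(-6533) − 468·(-1007))/38016 = -3229/1584.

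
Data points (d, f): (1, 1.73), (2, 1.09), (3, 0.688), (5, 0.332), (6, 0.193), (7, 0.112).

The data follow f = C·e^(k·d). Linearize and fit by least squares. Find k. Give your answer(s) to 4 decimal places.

Let Y = ln f. Fitting Y = k·d + ln C by least squares:
XᵀX = [[124.0000, 24.0000]; [24.0000, 6]], rhs = [-31.1097, -4.6766]ᵀ  (here Σd = 24.0000, Σ(d)² = 124.0000, Σln f = -4.6766, Σd·ln f = -31.1097).
Slope k = (n·Σd·ln f − Σd·Σln f)/(n·Σ(d)² − (Σd)²) = (6·-31.1097 − 24.0000·-4.6766)/168.0000 = -0.44297; ln C = (Σln f − k·Σd)/n = 0.99246.

k = -0.4430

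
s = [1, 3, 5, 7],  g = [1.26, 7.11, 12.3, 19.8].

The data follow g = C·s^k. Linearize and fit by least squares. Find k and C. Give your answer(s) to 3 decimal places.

k = 1.410, C = 1.324

Taking logs, ln g = k·ln s + ln C, so regress ln g on ln s.
XᵀX = [[7.5838, 4.6540]; [4.6540, 4]], rhs = [12.0038, 7.6879]ᵀ  (here Σln s = 4.6540, Σ(ln s)² = 7.5838, Σln g = 7.6879, Σln s·ln g = 12.0038).
Slope k = (n·Σln s·ln g − Σln s·Σln g)/(n·Σ(ln s)² − (Σln s)²) = (4·12.0038 − 4.6540·7.6879)/8.6759 = 1.41037; ln C = (Σln g − k·Σln s)/n = 0.28102, so C = exp(0.28102) = 1.32448.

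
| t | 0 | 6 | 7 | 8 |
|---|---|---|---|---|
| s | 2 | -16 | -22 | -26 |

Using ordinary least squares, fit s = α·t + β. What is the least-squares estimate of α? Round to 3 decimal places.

Setting ∂/∂α … = 0 gives: 149·α + 21·β = -458;  21·α + 4·β = -62.
det = 149·4 − 21² = 155.
α = ((-458)·4 − 21·(-62))/155 = -106/31; β = (149·(-62) − 21·(-458))/155 = 76/31.

α = -3.419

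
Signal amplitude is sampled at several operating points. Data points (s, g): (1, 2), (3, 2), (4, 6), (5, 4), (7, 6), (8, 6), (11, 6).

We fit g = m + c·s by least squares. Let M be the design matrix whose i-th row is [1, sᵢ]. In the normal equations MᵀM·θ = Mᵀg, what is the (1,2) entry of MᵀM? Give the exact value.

39

Row 1 ↔ basis 1, column 2 ↔ basis s, so (MᵀM)_{1,2} = Σᵢ s = (1)·(1) + (1)·(3) + (1)·(4) + (1)·(5) + (1)·(7) + (1)·(8) + (1)·(11) = 39.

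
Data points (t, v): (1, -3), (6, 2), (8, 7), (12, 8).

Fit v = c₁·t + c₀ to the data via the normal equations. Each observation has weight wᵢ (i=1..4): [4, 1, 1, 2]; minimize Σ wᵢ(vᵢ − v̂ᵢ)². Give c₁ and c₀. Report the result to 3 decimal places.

c₁ = 1.048, c₀ = -3.878

From the data, Σwᵢ·t·t = 392, Σwᵢ·t = 42, Σwᵢ·1 = 8.
Right-hand side: Σwᵢ·t·v = 248, Σwᵢ·v = 13.
Normal equations: [[392, 42]; [42, 8]]·[c₁, c₀]ᵀ = [248, 13]ᵀ.
Eliminating c₀: 8·(row 1) − 42·(row 2) gives 1372·c₁ = 8·248 − 42·13 = 1438, so c₁ = 719/686.
Then c₀ = (13 − 42·(719/686))/8 = -190/49.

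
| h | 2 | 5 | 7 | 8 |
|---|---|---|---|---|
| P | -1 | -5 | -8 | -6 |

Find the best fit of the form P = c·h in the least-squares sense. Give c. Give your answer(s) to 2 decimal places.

The normal system MᵀM·[c]ᵀ = MᵀP is [[142]]·[c]ᵀ = [-131]ᵀ.
Hence c = -131 / 142 ≈ -0.922535.

c = -0.92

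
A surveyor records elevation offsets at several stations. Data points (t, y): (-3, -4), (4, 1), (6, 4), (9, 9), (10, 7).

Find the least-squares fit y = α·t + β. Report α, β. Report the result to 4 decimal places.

MᵀM·[α, β]ᵀ = Mᵀy reads: 242·α + 26·β = 191;  26·α + 5·β = 17.
det = 242·5 − 26² = 534.
α = (191·5 − 26·17)/534 = 171/178; β = (242·17 − 26·191)/534 = -142/89.

α = 0.9607, β = -1.5955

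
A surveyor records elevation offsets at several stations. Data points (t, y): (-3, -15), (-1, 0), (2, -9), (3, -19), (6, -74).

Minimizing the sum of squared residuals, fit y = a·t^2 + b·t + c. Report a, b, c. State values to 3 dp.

Setting ∂/∂a … = 0 gives: 1475·a + 223·b + 59·c = -3006;  223·a + 59·b + 7·c = -474;  59·a + 7·b + 5·c = -117.
Inverting the 3×3 Gram matrix, [a, b, c]ᵀ = [-2529/1292, -929/1292, 455/646]ᵀ.

a = -1.957, b = -0.719, c = 0.704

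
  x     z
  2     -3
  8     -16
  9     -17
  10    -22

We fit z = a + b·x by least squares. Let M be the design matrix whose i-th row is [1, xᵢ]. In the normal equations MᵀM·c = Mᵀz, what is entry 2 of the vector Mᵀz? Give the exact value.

Entry 2 ↔ basis x, so (Mᵀz)_{2} = Σᵢ (x)·zᵢ = (2)·(-3) + (8)·(-16) + (9)·(-17) + (10)·(-22) = -507.

-507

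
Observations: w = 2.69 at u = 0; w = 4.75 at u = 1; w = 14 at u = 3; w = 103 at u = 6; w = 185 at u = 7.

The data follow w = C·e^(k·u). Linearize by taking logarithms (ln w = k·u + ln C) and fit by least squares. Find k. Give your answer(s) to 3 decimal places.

Taking logs, ln w = k·u + ln C, so regress ln w on u.
Σu = 17.0000, Σ(u)² = 95.0000, Σln w = 15.0418, Σu·ln w = 73.8262.
Equations: 95.0000·k + 17.0000·ln C = 73.8262;  17.0000·k + 5·ln C = 15.0418.
Slope k = (n·Σu·ln w − Σu·Σln w)/(n·Σ(u)² − (Σu)²) = (5·73.8262 − 17.0000·15.0418)/186.0000 = 0.60978; ln C = (Σln w − k·Σu)/n = 0.93510.

k = 0.610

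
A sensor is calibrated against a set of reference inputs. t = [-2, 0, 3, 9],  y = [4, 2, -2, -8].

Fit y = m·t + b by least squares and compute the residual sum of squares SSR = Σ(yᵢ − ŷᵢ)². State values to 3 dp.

AᵀA·[m, b]ᵀ = Aᵀy reads: 94·m + 10·b = -86;  10·m + 4·b = -4.
(Σt·t = 94, Σt = 10, Σ1 = 4, Σt·y = -86, Σy = -4.)
Determinant 94·4 − 10² = 276.
m = ((-86)·4 − 10·(-4))/276 = -76/69; b = (94·(-4) − 10·(-86))/276 = 121/69.
Residuals: 1/23, 17/69, -31/69, 11/69; SSR = 20/69.

SSR = 0.290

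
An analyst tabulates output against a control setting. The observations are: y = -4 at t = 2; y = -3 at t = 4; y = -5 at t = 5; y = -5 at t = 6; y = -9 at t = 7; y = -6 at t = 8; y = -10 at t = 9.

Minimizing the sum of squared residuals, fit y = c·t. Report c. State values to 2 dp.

Setting ∂/∂c … = 0 gives: 275·c = -276.
c = (-276)/275 = -1.00364.

c = -1.00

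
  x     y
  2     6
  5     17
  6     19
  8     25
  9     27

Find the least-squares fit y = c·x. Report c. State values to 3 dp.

c = 3.114

Normal-equation sums: Σx·x = 210.
For Mᵀy: Σx·y = 654.
Normal equations: [[210]]·[c]ᵀ = [654]ᵀ.
Hence c = 654 / 210 ≈ 3.11429.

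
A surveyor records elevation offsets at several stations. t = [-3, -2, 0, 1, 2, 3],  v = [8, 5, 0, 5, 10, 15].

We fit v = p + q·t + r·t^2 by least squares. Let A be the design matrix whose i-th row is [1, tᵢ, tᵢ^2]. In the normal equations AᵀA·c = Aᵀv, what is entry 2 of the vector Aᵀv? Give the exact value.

36

Entry 2 ↔ basis t, so (Aᵀv)_{2} = Σᵢ (t)·vᵢ = (-3)·(8) + (-2)·(5) + (0)·(0) + (1)·(5) + (2)·(10) + (3)·(15) = 36.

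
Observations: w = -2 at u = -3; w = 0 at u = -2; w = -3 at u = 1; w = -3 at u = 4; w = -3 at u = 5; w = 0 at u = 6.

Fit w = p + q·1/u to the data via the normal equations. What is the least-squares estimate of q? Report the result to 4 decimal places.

q = -1.6177

Normal-equation sums: Σ1 = 6, Σ1/u = 47/60, Σ1/u·1/u = 5369/3600.
For Aᵀw: Σw = -11, Σ1/u·w = -221/60.
So AᵀA·[p, q]ᵀ = Aᵀw: [[6, 47/60]; [47/60, 5369/3600]]·[p, q]ᵀ = [-11, -221/60]ᵀ.
Determinant 6·(5369/3600) − (47/60)² = 6001/720.
p = ((-11)·(5369/3600) − (47/60)·(-221/60))/(6001/720) = -48672/30005; q = (6·(-221/60) − (47/60)·(-11))/(6001/720) = -9708/6001.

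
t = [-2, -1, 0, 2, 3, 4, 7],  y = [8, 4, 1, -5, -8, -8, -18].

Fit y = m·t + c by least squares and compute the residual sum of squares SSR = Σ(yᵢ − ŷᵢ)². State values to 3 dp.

SSR = 6.049

Setting ∂/∂m … = 0 gives: 83·m + 13·c = -212;  13·m + 7·c = -26.
(Σt·t = 83, Σt = 13, Σ1 = 7, Σt·y = -212, Σy = -26.)
det = 83·7 − 13² = 412.
m = ((-212)·7 − 13·(-26))/412 = -573/206; c = (83·(-26) − 13·(-212))/412 = 299/206.
Residuals: 203/206, -24/103, -93/206, -183/206, -114/103, 345/206, 2/103; SSR = 623/103.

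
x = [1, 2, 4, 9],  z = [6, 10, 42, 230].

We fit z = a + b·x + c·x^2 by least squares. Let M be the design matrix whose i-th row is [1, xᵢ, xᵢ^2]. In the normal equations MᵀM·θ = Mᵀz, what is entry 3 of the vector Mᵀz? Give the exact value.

19348

Entry 3 ↔ basis x^2, so (Mᵀz)_{3} = Σᵢ (x^2)·zᵢ = (1)·(6) + (4)·(10) + (16)·(42) + (81)·(230) = 19348.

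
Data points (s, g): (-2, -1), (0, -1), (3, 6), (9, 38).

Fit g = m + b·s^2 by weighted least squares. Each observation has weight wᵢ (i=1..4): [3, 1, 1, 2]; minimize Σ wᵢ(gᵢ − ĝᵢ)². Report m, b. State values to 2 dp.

m = -1.70, b = 0.49

With design matrix M, MᵀWM = [[7, 183]; [183, 13251]] and MᵀWg = [78, 6198]ᵀ.
Determinant 7·13251 − 183² = 59268.
m = (78·13251 − 183·6198)/59268 = -8388/4939; b = (7·6198 − 183·78)/59268 = 2426/4939.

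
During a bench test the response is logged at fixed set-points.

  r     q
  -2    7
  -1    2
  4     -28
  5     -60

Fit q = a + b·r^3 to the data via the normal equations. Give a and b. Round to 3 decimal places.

a = 2.565, b = -0.496

MᵀM·[a, b]ᵀ = Mᵀq reads: 4·a + 180·b = -79;  180·a + 19786·b = -9350.
Eliminating b: 19786·(row 1) − 180·(row 2) gives 46744·a = 19786·(-79) − 180·(-9350) = 119906, so a = 59953/23372.
Then b = ((-9350) − 180·(59953/23372))/19786 = -5795/11686.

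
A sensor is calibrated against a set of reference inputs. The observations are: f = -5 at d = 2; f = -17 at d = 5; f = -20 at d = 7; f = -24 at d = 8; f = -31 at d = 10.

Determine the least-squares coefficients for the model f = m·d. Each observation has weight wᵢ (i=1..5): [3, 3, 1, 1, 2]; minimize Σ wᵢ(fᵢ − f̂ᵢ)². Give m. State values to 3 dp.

Compute the Gram sums: Σwᵢ·d·d = 400.
And Σwᵢ·d·f = -1237.
Hence m = -1237 / 400 ≈ -3.0925.

m = -3.093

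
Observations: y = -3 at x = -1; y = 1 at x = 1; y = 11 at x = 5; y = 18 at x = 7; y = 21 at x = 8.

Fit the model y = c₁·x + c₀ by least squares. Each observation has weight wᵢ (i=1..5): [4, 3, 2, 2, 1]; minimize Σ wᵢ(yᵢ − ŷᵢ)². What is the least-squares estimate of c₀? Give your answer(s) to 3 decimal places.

c₀ = -0.939

Sums needed: Σwᵢ·x·x = 219, Σwᵢ·x = 31, Σwᵢ·1 = 12.
Moment sums: Σwᵢ·x·y = 545, Σwᵢ·y = 70.
Normal equations: [[219, 31]; [31, 12]]·[c₁, c₀]ᵀ = [545, 70]ᵀ.
Δ = 219·12 − 31² = 1667.
c₁ = (545·12 − 31·70)/1667 = 4370/1667; c₀ = (219·70 − 31·545)/1667 = -1565/1667.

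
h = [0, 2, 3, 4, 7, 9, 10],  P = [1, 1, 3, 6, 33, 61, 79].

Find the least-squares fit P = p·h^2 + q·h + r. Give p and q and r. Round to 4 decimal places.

From the data, Σh^2·h^2 = 19315, Σh^2·h = 2171, Σh^2 = 259, Σh·h = 259, Σh = 35, Σ1 = 7.
Moment sums: Σh^2·P = 14585, Σh·P = 1605, ΣP = 184.
Inverting the 3×3 Gram matrix, [p, q, r]ᵀ = [739/696, -677/232, 1937/1218]ᵀ.

p = 1.0618, q = -2.9181, r = 1.5903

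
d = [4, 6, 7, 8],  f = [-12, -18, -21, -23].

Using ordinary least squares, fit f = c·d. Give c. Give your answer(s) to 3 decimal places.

c = -2.952

Normal-equation sums: Σd·d = 165.
Right-hand side: Σd·f = -487.
c = (-487)/165 = -2.95152.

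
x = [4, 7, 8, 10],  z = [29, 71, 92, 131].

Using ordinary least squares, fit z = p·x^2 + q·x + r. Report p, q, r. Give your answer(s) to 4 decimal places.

p = 0.8500, q = 5.1900, r = -5.5400

The normal system AᵀA·[p, q, r]ᵀ = Aᵀz is [[16753, 1919, 229]; [1919, 229, 29]; [229, 29, 4]]·[p, q, r]ᵀ = [22931, 2659, 323]ᵀ.
Inverting the 3×3 Gram matrix, [p, q, r]ᵀ = [17/20, 519/100, -277/50]ᵀ.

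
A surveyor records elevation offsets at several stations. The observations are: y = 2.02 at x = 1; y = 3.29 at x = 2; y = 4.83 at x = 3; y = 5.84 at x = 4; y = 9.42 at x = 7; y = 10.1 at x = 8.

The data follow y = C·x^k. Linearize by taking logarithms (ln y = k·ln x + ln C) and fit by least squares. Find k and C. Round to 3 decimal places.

Let Y = ln y. Fitting Y = k·ln x + ln C by least squares:
Over the data: Σln x = 7.2034, Σ(ln x)² = 11.7199, Σln y = 9.7889, Σln x·ln y = 14.1752.
Normal system: [[11.7199, 7.2034]; [7.2034, 6]]·[k, ln C]ᵀ = [14.1752, 9.7889]ᵀ.
Slope k = (n·Σln x·ln y − Σln x·Σln y)/(n·Σ(ln x)² − (Σln x)²) = (6·14.1752 − 7.2034·9.7889)/18.4301 = 0.78879; ln C = (Σln y − k·Σln x)/n = 0.68450, so C = exp(0.68450) = 1.98277.

k = 0.789, C = 1.983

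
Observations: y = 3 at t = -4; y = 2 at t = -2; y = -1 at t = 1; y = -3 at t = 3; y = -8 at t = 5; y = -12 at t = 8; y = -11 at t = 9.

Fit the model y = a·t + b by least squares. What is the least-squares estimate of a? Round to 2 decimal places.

With design matrix X, XᵀX = [[200, 20]; [20, 7]] and Xᵀy = [-261, -30]ᵀ.
Eliminating b: 7·(row 1) − 20·(row 2) gives 1000·a = 7·(-261) − 20·(-30) = -1227, so a = -1227/1000.
Then b = ((-30) − 20·(-1227/1000))/7 = -39/50.

a = -1.23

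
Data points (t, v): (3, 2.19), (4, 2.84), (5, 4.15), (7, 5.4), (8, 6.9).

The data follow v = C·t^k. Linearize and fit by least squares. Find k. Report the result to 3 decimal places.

Taking logs, ln v = k·ln t + ln C, so regress ln v on ln t.
XᵀX = [[13.8297, 8.1197]; [8.1197, 5]], rhs = [11.8967, 6.8687]ᵀ  (here Σln t = 8.1197, Σ(ln t)² = 13.8297, Σln v = 6.8687, Σln t·ln v = 11.8967).
Slope k = (n·Σln t·ln v − Σln t·Σln v)/(n·Σ(ln t)² − (Σln t)²) = (5·11.8967 − 8.1197·6.8687)/3.2190 = 1.15298; ln C = (Σln v − k·Σln t)/n = -0.49862.

k = 1.153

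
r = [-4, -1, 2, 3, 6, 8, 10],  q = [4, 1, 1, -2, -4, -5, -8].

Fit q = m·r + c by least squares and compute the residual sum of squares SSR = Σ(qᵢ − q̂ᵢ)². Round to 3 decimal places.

Normal-equation sums: Σr·r = 230, Σr = 24, Σ1 = 7.
For Aᵀq: Σr·q = -165, Σq = -13.
Normal equations: [[230, 24]; [24, 7]]·[m, c]ᵀ = [-165, -13]ᵀ.
Eliminating c: 7·(row 1) − 24·(row 2) gives 1034·m = 7·(-165) − 24·(-13) = -843, so m = -843/1034.
Then c = ((-13) − 24·(-843/1034))/7 = 485/517.
Residuals: -103/517, -779/1034, 875/517, -509/1034, -24/517, 302/517, -406/517; SSR = 4833/1034.

SSR = 4.674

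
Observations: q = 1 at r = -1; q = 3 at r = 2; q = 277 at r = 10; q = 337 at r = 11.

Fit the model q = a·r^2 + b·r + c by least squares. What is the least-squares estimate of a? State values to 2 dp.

a = 3.03

The normal equations are: 24658·a + 2338·b + 226·c = 68490;  2338·a + 226·b + 22·c = 6482;  226·a + 22·b + 4·c = 618.
Row-reducing yields a = 1244/411, b = -1509/685, c = -9034/2055.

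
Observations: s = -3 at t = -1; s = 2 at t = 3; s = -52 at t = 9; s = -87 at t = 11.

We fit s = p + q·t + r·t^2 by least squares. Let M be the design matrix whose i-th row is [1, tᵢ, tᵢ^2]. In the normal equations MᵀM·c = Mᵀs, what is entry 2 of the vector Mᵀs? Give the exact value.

Entry 2 ↔ basis t, so (Mᵀs)_{2} = Σᵢ (t)·sᵢ = (-1)·(-3) + (3)·(2) + (9)·(-52) + (11)·(-87) = -1416.

-1416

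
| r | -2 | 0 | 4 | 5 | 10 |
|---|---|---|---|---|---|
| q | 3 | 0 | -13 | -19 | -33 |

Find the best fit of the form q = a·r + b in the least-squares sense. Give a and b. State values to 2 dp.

Normal-equation sums: Σr·r = 145, Σr = 17, Σ1 = 5.
And Σr·q = -483, Σq = -62.
So MᵀM·[a, b]ᵀ = Mᵀq: [[145, 17]; [17, 5]]·[a, b]ᵀ = [-483, -62]ᵀ.
det = 145·5 − 17² = 436.
a = ((-483)·5 − 17·(-62))/436 = -1361/436; b = (145·(-62) − 17·(-483))/436 = -779/436.

a = -3.12, b = -1.79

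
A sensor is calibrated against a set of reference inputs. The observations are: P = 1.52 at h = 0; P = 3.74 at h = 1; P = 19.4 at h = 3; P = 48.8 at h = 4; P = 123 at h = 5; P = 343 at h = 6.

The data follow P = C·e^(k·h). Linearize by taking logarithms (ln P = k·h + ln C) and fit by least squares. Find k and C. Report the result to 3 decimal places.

k = 0.892, C = 1.467

Linearized form: ln P = k·h + ln C. From the 6 transformed points,
Over the data: Σh = 19.0000, Σ(h)² = 87.0000, Σln P = 19.2407, Σh·ln P = 84.8531.
Normal system: [[87.0000, 19.0000]; [19.0000, 6]]·[k, ln C]ᵀ = [84.8531, 19.2407]ᵀ.
Solving (det = 161.0000): k = 0.89159, ln C = 0.38343, so C = exp(0.38343) = 1.46731.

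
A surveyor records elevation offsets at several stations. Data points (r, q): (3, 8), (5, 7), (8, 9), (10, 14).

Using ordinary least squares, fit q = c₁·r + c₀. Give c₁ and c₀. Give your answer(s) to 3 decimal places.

c₁ = 0.828, c₀ = 4.121

Setting ∂/∂c₁ … = 0 gives: 198·c₁ + 26·c₀ = 271;  26·c₁ + 4·c₀ = 38.
Δ = 198·4 − 26² = 116.
c₁ = (271·4 − 26·38)/116 = 24/29; c₀ = (198·38 − 26·271)/116 = 239/58.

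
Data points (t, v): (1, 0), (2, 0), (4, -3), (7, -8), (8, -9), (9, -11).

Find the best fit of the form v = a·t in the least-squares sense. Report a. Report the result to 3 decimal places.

a = -1.112

The normal system AᵀA·[a]ᵀ = Aᵀv is [[215]]·[a]ᵀ = [-239]ᵀ.
a = (-239)/215 = -1.11163.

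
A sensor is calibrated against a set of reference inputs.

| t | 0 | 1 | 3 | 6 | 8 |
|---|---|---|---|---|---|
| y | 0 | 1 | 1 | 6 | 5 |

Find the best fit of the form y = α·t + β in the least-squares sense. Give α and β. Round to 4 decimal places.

Forming XᵀX = [[110, 18]; [18, 5]] and Xᵀy = [80, 13]ᵀ gives XᵀX·[α, β]ᵀ = Xᵀy.
Δ = 110·5 − 18² = 226.
α = (80·5 − 18·13)/226 = 83/113; β = (110·13 − 18·80)/226 = -5/113.

α = 0.7345, β = -0.0442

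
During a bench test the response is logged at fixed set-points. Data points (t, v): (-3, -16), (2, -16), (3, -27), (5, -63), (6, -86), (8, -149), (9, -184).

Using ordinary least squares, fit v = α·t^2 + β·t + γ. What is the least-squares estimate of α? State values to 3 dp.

XᵀX·[α, β, γ]ᵀ = Xᵀv reads: 12756·α + 1590·β + 228·γ = -29562;  1590·α + 228·β + 30·γ = -3744;  228·α + 30·β + 7·γ = -541.
(Σt^2·t^2 = 12756, Σt^2·t = 1590, Σt^2 = 228, Σt·t = 228, Σt = 30, Σ1 = 7, Σt^2·v = -29562, Σt·v = -3744, Σv = -541.)
Solving the 3×3 system (Gaussian elimination) gives α = -20331/10003, β = -18089/10003, γ = -4765/1429.

α = -2.032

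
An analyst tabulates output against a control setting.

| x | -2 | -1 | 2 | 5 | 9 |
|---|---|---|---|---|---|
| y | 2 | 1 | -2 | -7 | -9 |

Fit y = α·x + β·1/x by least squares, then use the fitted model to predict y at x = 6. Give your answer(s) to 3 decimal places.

AᵀA·[α, β]ᵀ = Aᵀy reads: 115·α + 5·β = -125;  5·α + (6287/4050)·β = -27/5.
det = 115·(6287/4050) − 5² = 124351/810.
α = ((-125)·(6287/4050) − 5·(-27/5))/(124351/810) = -135305/124351; β = (115·(-27/5) − 5·(-125))/(124351/810) = 3240/124351.
At x = 6: ŷ = (-135305/124351)·(6) + (3240/124351)·(1/6) = -811290/124351.

ŷ = -6.524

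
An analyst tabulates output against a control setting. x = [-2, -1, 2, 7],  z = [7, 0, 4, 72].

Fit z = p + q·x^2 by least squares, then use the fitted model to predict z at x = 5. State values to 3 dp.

The normal equations are: 4·p + 58·q = 83;  58·p + 2434·q = 3572.
(Σ1 = 4, Σx^2 = 58, Σx^2·x^2 = 2434, Σz = 83, Σx^2·z = 3572.)
Eliminating q: 2434·(row 1) − 58·(row 2) gives 6372·p = 2434·83 − 58·3572 = -5154, so p = -859/1062.
Then q = (3572 − 58·(-859/1062))/2434 = 1579/1062.
At x = 5: ẑ = (-859/1062)·(1) + (1579/1062)·(25) = 6436/177.

ẑ = 36.362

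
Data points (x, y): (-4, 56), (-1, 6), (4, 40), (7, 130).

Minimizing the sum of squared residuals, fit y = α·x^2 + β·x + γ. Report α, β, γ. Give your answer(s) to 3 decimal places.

α = 2.917, β = -2.010, γ = 1.224

With design matrix M, MᵀM = [[2914, 342, 82]; [342, 82, 6]; [82, 6, 4]] and Mᵀy = [7912, 840, 232]ᵀ.
Solving the 3×3 system (Gaussian elimination) gives α = 35/12, β = -587/292, γ = 268/219.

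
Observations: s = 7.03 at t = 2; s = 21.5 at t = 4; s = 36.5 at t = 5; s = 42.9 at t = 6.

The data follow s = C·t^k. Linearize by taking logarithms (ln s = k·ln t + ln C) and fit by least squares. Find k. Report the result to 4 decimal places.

k = 1.6936

Linearized form: ln s = k·ln t + ln C. From the 4 transformed points,
Sums: Σln t = 5.4806, Σ(ln t)² = 8.2030, Σln s = 12.3744, Σln t·ln s = 18.1296.
Normal system: [[8.2030, 5.4806]; [5.4806, 4]]·[k, ln C]ᵀ = [18.1296, 12.3744]ᵀ.
Slope k = (n·Σln t·ln s − Σln t·Σln s)/(n·Σ(ln t)² − (Σln t)²) = (4·18.1296 − 5.4806·12.3744)/2.7744 = 1.69361; ln C = (Σln s − k·Σln t)/n = 0.77309.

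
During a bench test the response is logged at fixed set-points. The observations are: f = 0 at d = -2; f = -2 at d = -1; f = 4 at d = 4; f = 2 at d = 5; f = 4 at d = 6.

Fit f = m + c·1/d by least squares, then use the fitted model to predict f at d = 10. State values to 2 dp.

f̂ = 2.84

With design matrix A, AᵀA = [[5, -53/60]; [-53/60, 4969/3600]] and Aᵀf = [8, 61/15]ᵀ.
Determinant 5·(4969/3600) − (-53/60)² = 5509/900.
m = (8·(4969/3600) − (-53/60)·(61/15))/(5509/900) = 13171/5509; c = (5·(61/15) − (-53/60)·8)/(5509/900) = 24660/5509.
At d = 10: f̂ = (13171/5509)·(1) + (24660/5509)·(1/10) = 15637/5509.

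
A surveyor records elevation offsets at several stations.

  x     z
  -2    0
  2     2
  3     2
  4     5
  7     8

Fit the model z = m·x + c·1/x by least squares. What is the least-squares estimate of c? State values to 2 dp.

c = -3.04

The normal system MᵀM·[m, c]ᵀ = Mᵀz is [[82, 5]; [5, 4897/7056]]·[m, c]ᵀ = [86, 341/84]ᵀ.
Δ = 82·(4897/7056) − 5² = 112577/3528.
m = (86·(4897/7056) − 5·(341/84))/(112577/3528) = 138961/112577; c = (82·(341/84) − 5·86)/(112577/3528) = -342636/112577.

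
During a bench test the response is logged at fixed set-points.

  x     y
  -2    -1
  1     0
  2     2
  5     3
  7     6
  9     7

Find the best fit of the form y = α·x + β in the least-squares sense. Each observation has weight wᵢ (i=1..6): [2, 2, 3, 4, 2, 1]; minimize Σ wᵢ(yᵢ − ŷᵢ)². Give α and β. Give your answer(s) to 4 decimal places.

α = 0.7367, β = 0.0269

From the data, Σwᵢ·x·x = 301, Σwᵢ·x = 47, Σwᵢ·1 = 14.
For AᵀWy: Σwᵢ·x·y = 223, Σwᵢ·y = 35.
So AᵀWA·[α, β]ᵀ = AᵀWy: [[301, 47]; [47, 14]]·[α, β]ᵀ = [223, 35]ᵀ.
det = 301·14 − 47² = 2005.
α = (223·14 − 47·35)/2005 = 1477/2005; β = (301·35 − 47·223)/2005 = 54/2005.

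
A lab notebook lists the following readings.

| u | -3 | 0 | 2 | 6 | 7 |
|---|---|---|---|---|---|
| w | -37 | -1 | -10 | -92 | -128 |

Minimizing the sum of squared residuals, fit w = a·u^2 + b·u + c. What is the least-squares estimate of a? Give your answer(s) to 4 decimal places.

a = -2.9400

Forming AᵀA = [[3794, 540, 98]; [540, 98, 12]; [98, 12, 5]] and Aᵀw = [-9957, -1357, -268]ᵀ gives AᵀA·[a, b, c]ᵀ = Aᵀw.
Row-reducing yields a = -269911/91806, b = 80625/30602, c = -9593/4173.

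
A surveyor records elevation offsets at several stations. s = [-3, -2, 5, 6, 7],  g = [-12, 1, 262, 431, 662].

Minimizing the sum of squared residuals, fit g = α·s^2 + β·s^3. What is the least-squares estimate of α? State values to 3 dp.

Forming AᵀA = [[4419, 27433]; [27433, 180723]] and Aᵀg = [54400, 353228]ᵀ gives AᵀA·[α, β]ᵀ = Aᵀg.
det = 4419·180723 − 27433² = 46045448.
α = (54400·180723 − 27433·353228)/46045448 = 35306869/11511362; β = (4419·353228 − 27433·54400)/46045448 = 17139833/11511362.

α = 3.067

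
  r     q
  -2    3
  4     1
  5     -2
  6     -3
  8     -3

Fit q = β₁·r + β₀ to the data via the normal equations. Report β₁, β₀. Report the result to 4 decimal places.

The normal system AᵀA·[β₁, β₀]ᵀ = Aᵀq is [[145, 21]; [21, 5]]·[β₁, β₀]ᵀ = [-54, -4]ᵀ.
det = 145·5 − 21² = 284.
β₁ = ((-54)·5 − 21·(-4))/284 = -93/142; β₀ = (145·(-4) − 21·(-54))/284 = 277/142.

β₁ = -0.6549, β₀ = 1.9507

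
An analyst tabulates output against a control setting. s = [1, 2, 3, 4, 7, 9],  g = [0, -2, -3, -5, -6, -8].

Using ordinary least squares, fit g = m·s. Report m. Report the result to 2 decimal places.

m = -0.92

Entries of AᵀA: Σs·s = 160.
Right-hand side: Σs·g = -147.
AᵀA·[m]ᵀ = Aᵀg becomes [[160]]·[m]ᵀ = [-147]ᵀ.
m = (-147)/160 = -0.91875.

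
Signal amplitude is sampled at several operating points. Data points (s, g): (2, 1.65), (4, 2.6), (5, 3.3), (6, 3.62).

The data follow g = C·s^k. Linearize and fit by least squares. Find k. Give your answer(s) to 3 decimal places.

k = 0.727

With ln gᵢ as the transformed response and ln sᵢ as the regressor:
Σln s = 5.4806, Σ(ln s)² = 8.2030, Σln g = 3.9367, Σln s·ln g = 5.8983.
Equations: 8.2030·k + 5.4806·ln C = 5.8983;  5.4806·k + 4·ln C = 3.9367.
Δ = 8.2030·4 − (5.4806)² = 2.7744; k = (5.8983·4 − 5.4806·3.9367)/2.7744 = 0.72727, ln C = (8.2030·3.9367 − 5.4806·5.8983)/2.7744 = -0.01231.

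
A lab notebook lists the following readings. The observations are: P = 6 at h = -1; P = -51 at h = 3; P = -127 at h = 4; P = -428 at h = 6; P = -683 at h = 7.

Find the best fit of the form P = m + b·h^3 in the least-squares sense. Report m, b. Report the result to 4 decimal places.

m = 2.8670, b = -1.9990

Normal-equation sums: Σ1 = 5, Σh^3 = 649, Σh^3·h^3 = 169131.
Moment sums: ΣP = -1283, Σh^3·P = -336228.
AᵀA·[m, b]ᵀ = AᵀP becomes [[5, 649]; [649, 169131]]·[m, b]ᵀ = [-1283, -336228]ᵀ.
det = 5·169131 − 649² = 424454.
m = ((-1283)·169131 − 649·(-336228))/424454 = 1216899/424454; b = (5·(-336228) − 649·(-1283))/424454 = -848473/424454.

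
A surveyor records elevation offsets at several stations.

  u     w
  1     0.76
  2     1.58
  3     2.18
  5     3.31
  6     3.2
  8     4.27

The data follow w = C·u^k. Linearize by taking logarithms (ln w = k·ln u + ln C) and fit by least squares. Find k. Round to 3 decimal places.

Linearized form: ln w = k·ln u + ln C. From the 6 transformed points,
Σln u = 7.2724, Σ(ln u)² = 11.8122, Σln w = 4.7740, Σln u·ln w = 8.2023.
Normal system: [[11.8122, 7.2724]; [7.2724, 6]]·[k, ln C]ᵀ = [8.2023, 4.7740]ᵀ.
Slope k = (n·Σln u·ln w − Σln u·Σln w)/(n·Σ(ln u)² − (Σln u)²) = (6·8.2023 − 7.2724·4.7740)/17.9853 = 0.80594; ln C = (Σln w − k·Σln u)/n = -0.18119.

k = 0.806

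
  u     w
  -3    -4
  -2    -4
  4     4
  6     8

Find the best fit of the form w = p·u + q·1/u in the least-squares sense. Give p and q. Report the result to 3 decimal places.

XᵀX·[p, q]ᵀ = Xᵀw reads: 65·p + 4·q = 84;  4·p + (65/144)·q = 17/3.
(Σu·u = 65, Σu·1/u = 4, Σ1/u·1/u = 65/144, Σu·w = 84, Σ1/u·w = 17/3.)
Determinant 65·(65/144) − 4² = 1921/144.
p = (84·(65/144) − 4·(17/3))/(1921/144) = 2196/1921; q = (65·(17/3) − 4·84)/(1921/144) = 4656/1921.

p = 1.143, q = 2.424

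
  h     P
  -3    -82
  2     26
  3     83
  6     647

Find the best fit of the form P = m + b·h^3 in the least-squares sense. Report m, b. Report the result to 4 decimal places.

The normal system MᵀM·[m, b]ᵀ = MᵀP is [[4, 224]; [224, 48178]]·[m, b]ᵀ = [674, 144415]ᵀ.
Eliminating b: 48178·(row 1) − 224·(row 2) gives 142536·m = 48178·674 − 224·144415 = 123012, so m = 10251/11878.
Then b = (144415 − 224·(10251/11878))/48178 = 35557/11878.

m = 0.8630, b = 2.9935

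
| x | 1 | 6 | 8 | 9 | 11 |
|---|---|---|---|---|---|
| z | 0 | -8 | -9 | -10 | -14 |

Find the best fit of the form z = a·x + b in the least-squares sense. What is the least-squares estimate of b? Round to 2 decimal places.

The normal equations are: 303·a + 35·b = -364;  35·a + 5·b = -41.
(Σx·x = 303, Σx = 35, Σ1 = 5, Σx·z = -364, Σz = -41.)
Eliminating b: 5·(row 1) − 35·(row 2) gives 290·a = 5·(-364) − 35·(-41) = -385, so a = -77/58.
Then b = ((-41) − 35·(-77/58))/5 = 317/290.

b = 1.09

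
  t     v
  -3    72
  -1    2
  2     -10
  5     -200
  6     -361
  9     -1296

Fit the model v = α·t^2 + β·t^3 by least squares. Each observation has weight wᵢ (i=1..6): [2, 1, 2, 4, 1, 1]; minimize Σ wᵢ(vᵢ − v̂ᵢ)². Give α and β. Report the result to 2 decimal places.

α = 1.97, β = -2.00

Normal-equation sums: Σwᵢ·t^2·t^2 = 10552, Σwᵢ·t^2·t^3 = 78902, Σwᵢ·t^3·t^3 = 642184.
Moment sums: Σwᵢ·t^2·v = -136754, Σwᵢ·t^3·v = -1126810.
Eliminating β: 642184·(row 1) − 78902·(row 2) gives 550799964·α = 642184·(-136754) − 78902·(-1126810) = 1086331884, so α = 8229787/4172727.
Then β = ((-1126810) − 78902·(8229787/4172727))/642184 = -8332841/4172727.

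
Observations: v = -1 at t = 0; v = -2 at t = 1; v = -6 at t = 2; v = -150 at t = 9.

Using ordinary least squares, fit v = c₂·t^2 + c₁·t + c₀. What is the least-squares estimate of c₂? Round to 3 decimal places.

c₂ = -2.002

XᵀX·[c₂, c₁, c₀]ᵀ = Xᵀv reads: 6578·c₂ + 738·c₁ + 86·c₀ = -12176;  738·c₂ + 86·c₁ + 12·c₀ = -1364;  86·c₂ + 12·c₁ + 4·c₀ = -159.
Solving the 3×3 system (Gaussian elimination) gives c₂ = -2423/1210, c₁ = 8977/6050, c₀ = -3473/3025.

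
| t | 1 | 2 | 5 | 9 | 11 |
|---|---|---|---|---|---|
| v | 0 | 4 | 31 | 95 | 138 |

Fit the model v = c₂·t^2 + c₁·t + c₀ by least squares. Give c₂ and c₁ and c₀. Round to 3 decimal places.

Sums needed: Σt^2·t^2 = 21844, Σt^2·t = 2194, Σt^2 = 232, Σt·t = 232, Σt = 28, Σ1 = 5.
For Xᵀv: Σt^2·v = 25184, Σt·v = 2536, Σv = 268.
XᵀX·[c₂, c₁, c₀]ᵀ = Xᵀv becomes [[21844, 2194, 232]; [2194, 232, 28]; [232, 28, 5]]·[c₂, c₁, c₀]ᵀ = [25184, 2536, 268]ᵀ.
Inverting the 3×3 Gram matrix, [c₂, c₁, c₀]ᵀ = [40516/40611, 76952/40611, -44708/13537]ᵀ.

c₂ = 0.998, c₁ = 1.895, c₀ = -3.303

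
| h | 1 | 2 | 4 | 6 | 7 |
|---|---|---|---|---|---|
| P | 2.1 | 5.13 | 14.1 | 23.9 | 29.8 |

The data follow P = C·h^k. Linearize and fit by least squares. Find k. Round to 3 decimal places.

Let Y = ln P. Fitting Y = k·ln h + ln C by least squares:
XᵀX = [[9.3992, 5.8171]; [5.8171, 5]], rhs = [17.0940, 11.5916]ᵀ  (here Σln h = 5.8171, Σ(ln h)² = 9.3992, Σln P = 11.5916, Σln h·ln P = 17.0940).
Solving (det = 13.1574): k = 1.37111, ln C = 0.72314.

k = 1.371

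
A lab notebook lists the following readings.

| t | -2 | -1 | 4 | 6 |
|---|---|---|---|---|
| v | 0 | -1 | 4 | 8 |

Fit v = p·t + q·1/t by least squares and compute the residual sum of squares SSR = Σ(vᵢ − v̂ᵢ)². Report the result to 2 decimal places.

Sums needed: Σt·t = 57, Σt·1/t = 4, Σ1/t·1/t = 193/144.
Right-hand side: Σt·v = 65, Σ1/t·v = 10/3.
Normal equations: [[57, 4]; [4, 193/144]]·[p, q]ᵀ = [65, 10/3]ᵀ.
Determinant 57·(193/144) − 4² = 2899/48.
p = (65·(193/144) − 4·(10/3))/(2899/48) = 10625/8697; q = (57·(10/3) − 4·65)/(2899/48) = -3360/2899.
Residuals: 16210/8697, -8152/8697, -5192/8697, 2502/2899; SSR = 47432/8697.

SSR = 5.45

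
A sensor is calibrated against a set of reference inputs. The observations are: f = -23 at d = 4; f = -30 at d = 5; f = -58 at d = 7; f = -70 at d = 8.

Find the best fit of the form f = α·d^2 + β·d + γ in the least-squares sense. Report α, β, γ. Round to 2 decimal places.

Compute the Gram sums: Σd^2·d^2 = 7378, Σd^2·d = 1044, Σd^2 = 154, Σd·d = 154, Σd = 24, Σ1 = 4.
Moment sums: Σd^2·f = -8440, Σd·f = -1208, Σf = -181.
Row-reducing yields α = -5/6, β = -11/5, γ = 1/30.

α = -0.83, β = -2.20, γ = 0.03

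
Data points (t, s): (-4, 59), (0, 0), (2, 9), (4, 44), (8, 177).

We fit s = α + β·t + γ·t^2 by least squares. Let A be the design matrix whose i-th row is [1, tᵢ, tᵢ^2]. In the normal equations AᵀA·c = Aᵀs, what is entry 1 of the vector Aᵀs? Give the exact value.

289

Entry 1 ↔ basis 1, so (Aᵀs)_{1} = Σᵢ sᵢ = (1)·(59) + (1)·(0) + (1)·(9) + (1)·(44) + (1)·(177) = 289.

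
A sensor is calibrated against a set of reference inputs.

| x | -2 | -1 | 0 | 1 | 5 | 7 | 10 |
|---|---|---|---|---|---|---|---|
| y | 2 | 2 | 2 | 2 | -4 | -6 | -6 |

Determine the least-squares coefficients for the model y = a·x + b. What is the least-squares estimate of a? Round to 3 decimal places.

a = -0.840

The normal system AᵀA·[a, b]ᵀ = Aᵀy is [[180, 20]; [20, 7]]·[a, b]ᵀ = [-126, -8]ᵀ.
Determinant 180·7 − 20² = 860.
a = ((-126)·7 − 20·(-8))/860 = -361/430; b = (180·(-8) − 20·(-126))/860 = 54/43.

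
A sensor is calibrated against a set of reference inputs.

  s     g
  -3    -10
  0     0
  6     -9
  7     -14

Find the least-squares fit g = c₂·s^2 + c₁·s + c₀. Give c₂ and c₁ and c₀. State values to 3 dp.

c₂ = -0.532, c₁ = 1.716, c₀ = -0.047

From the data, Σs^2·s^2 = 3778, Σs^2·s = 532, Σs^2 = 94, Σs·s = 94, Σs = 10, Σ1 = 4.
For Mᵀg: Σs^2·g = -1100, Σs·g = -122, Σg = -33.
So MᵀM·[c₂, c₁, c₀]ᵀ = Mᵀg: [[3778, 532, 94]; [532, 94, 10]; [94, 10, 4]]·[c₂, c₁, c₀]ᵀ = [-1100, -122, -33]ᵀ.
Solving the 3×3 system (Gaussian elimination) gives c₂ = -3553/6684, c₁ = 11467/6684, c₀ = -105/2228.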